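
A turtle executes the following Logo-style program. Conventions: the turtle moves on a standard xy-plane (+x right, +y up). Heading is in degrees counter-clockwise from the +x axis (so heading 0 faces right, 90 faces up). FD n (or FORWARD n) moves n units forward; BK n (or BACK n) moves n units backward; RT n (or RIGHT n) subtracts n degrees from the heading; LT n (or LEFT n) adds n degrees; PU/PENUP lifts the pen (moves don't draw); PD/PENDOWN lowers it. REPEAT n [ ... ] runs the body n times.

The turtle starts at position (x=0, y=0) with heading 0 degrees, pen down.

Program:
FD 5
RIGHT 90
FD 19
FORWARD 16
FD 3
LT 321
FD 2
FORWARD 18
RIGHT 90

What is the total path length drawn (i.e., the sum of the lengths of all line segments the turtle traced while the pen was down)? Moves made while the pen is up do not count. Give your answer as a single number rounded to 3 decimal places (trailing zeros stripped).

Answer: 63

Derivation:
Executing turtle program step by step:
Start: pos=(0,0), heading=0, pen down
FD 5: (0,0) -> (5,0) [heading=0, draw]
RT 90: heading 0 -> 270
FD 19: (5,0) -> (5,-19) [heading=270, draw]
FD 16: (5,-19) -> (5,-35) [heading=270, draw]
FD 3: (5,-35) -> (5,-38) [heading=270, draw]
LT 321: heading 270 -> 231
FD 2: (5,-38) -> (3.741,-39.554) [heading=231, draw]
FD 18: (3.741,-39.554) -> (-7.586,-53.543) [heading=231, draw]
RT 90: heading 231 -> 141
Final: pos=(-7.586,-53.543), heading=141, 6 segment(s) drawn

Segment lengths:
  seg 1: (0,0) -> (5,0), length = 5
  seg 2: (5,0) -> (5,-19), length = 19
  seg 3: (5,-19) -> (5,-35), length = 16
  seg 4: (5,-35) -> (5,-38), length = 3
  seg 5: (5,-38) -> (3.741,-39.554), length = 2
  seg 6: (3.741,-39.554) -> (-7.586,-53.543), length = 18
Total = 63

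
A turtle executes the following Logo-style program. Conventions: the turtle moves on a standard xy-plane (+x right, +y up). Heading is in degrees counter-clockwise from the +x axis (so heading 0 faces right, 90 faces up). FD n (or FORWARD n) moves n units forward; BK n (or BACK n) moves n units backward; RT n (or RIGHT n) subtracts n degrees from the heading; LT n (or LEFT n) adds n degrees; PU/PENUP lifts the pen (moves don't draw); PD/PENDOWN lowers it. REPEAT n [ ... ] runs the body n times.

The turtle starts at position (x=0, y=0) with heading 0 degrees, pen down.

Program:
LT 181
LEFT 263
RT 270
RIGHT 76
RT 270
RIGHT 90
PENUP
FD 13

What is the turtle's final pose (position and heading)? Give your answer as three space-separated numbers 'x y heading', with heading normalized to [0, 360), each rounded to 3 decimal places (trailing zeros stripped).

Answer: -1.809 12.873 98

Derivation:
Executing turtle program step by step:
Start: pos=(0,0), heading=0, pen down
LT 181: heading 0 -> 181
LT 263: heading 181 -> 84
RT 270: heading 84 -> 174
RT 76: heading 174 -> 98
RT 270: heading 98 -> 188
RT 90: heading 188 -> 98
PU: pen up
FD 13: (0,0) -> (-1.809,12.873) [heading=98, move]
Final: pos=(-1.809,12.873), heading=98, 0 segment(s) drawn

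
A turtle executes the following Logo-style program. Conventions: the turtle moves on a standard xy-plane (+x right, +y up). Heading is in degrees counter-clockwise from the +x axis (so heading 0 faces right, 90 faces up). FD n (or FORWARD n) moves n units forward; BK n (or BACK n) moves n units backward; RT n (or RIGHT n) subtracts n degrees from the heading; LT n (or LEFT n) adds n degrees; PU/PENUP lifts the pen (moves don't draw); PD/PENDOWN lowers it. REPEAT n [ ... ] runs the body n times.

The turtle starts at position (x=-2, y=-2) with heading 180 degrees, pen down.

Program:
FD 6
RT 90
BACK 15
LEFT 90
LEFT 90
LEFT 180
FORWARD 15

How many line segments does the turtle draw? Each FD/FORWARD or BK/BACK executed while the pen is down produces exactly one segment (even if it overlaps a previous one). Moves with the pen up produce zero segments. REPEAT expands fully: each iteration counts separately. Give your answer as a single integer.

Executing turtle program step by step:
Start: pos=(-2,-2), heading=180, pen down
FD 6: (-2,-2) -> (-8,-2) [heading=180, draw]
RT 90: heading 180 -> 90
BK 15: (-8,-2) -> (-8,-17) [heading=90, draw]
LT 90: heading 90 -> 180
LT 90: heading 180 -> 270
LT 180: heading 270 -> 90
FD 15: (-8,-17) -> (-8,-2) [heading=90, draw]
Final: pos=(-8,-2), heading=90, 3 segment(s) drawn
Segments drawn: 3

Answer: 3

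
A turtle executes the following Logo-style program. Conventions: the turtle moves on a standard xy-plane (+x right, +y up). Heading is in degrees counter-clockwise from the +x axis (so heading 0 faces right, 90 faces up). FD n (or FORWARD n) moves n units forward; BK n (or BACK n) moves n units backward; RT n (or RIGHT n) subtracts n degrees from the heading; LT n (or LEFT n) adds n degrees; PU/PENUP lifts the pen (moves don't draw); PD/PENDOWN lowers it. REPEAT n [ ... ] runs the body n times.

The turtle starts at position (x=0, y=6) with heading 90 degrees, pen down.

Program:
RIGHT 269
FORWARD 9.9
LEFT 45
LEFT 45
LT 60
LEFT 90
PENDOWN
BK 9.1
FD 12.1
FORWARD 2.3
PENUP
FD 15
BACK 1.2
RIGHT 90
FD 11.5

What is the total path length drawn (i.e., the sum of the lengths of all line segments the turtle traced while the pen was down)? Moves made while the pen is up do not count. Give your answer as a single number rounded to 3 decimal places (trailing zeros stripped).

Executing turtle program step by step:
Start: pos=(0,6), heading=90, pen down
RT 269: heading 90 -> 181
FD 9.9: (0,6) -> (-9.898,5.827) [heading=181, draw]
LT 45: heading 181 -> 226
LT 45: heading 226 -> 271
LT 60: heading 271 -> 331
LT 90: heading 331 -> 61
PD: pen down
BK 9.1: (-9.898,5.827) -> (-14.31,-2.132) [heading=61, draw]
FD 12.1: (-14.31,-2.132) -> (-8.444,8.451) [heading=61, draw]
FD 2.3: (-8.444,8.451) -> (-7.329,10.463) [heading=61, draw]
PU: pen up
FD 15: (-7.329,10.463) -> (-0.057,23.582) [heading=61, move]
BK 1.2: (-0.057,23.582) -> (-0.639,22.532) [heading=61, move]
RT 90: heading 61 -> 331
FD 11.5: (-0.639,22.532) -> (9.419,16.957) [heading=331, move]
Final: pos=(9.419,16.957), heading=331, 4 segment(s) drawn

Segment lengths:
  seg 1: (0,6) -> (-9.898,5.827), length = 9.9
  seg 2: (-9.898,5.827) -> (-14.31,-2.132), length = 9.1
  seg 3: (-14.31,-2.132) -> (-8.444,8.451), length = 12.1
  seg 4: (-8.444,8.451) -> (-7.329,10.463), length = 2.3
Total = 33.4

Answer: 33.4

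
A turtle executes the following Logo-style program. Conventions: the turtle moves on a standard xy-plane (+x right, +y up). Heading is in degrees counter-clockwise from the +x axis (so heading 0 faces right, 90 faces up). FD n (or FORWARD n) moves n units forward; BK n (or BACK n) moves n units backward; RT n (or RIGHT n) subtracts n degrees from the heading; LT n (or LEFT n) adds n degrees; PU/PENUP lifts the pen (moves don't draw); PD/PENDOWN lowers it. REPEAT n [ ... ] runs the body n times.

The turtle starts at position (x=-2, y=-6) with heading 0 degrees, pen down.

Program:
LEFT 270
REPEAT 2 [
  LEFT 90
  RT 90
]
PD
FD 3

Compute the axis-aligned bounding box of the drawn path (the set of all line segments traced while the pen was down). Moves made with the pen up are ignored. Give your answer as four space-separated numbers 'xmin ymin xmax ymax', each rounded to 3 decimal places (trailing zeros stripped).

Executing turtle program step by step:
Start: pos=(-2,-6), heading=0, pen down
LT 270: heading 0 -> 270
REPEAT 2 [
  -- iteration 1/2 --
  LT 90: heading 270 -> 0
  RT 90: heading 0 -> 270
  -- iteration 2/2 --
  LT 90: heading 270 -> 0
  RT 90: heading 0 -> 270
]
PD: pen down
FD 3: (-2,-6) -> (-2,-9) [heading=270, draw]
Final: pos=(-2,-9), heading=270, 1 segment(s) drawn

Segment endpoints: x in {-2, -2}, y in {-9, -6}
xmin=-2, ymin=-9, xmax=-2, ymax=-6

Answer: -2 -9 -2 -6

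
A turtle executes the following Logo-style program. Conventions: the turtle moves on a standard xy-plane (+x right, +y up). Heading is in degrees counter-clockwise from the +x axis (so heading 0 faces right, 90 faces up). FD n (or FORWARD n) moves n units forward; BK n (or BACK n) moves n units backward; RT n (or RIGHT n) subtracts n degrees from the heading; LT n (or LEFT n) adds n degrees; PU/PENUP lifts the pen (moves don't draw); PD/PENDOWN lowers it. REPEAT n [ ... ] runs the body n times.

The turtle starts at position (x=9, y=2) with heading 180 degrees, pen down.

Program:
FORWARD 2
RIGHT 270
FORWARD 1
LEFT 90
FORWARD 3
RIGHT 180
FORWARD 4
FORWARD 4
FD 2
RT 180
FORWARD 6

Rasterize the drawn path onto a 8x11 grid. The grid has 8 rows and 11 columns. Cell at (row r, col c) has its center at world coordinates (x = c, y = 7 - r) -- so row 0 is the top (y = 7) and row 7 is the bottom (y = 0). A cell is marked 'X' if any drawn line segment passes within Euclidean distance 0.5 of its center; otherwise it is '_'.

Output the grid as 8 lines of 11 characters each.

Answer: ___________
___________
___________
___________
___________
_______XXX_
XXXXXXXXXXX
___________

Derivation:
Segment 0: (9,2) -> (7,2)
Segment 1: (7,2) -> (7,1)
Segment 2: (7,1) -> (10,1)
Segment 3: (10,1) -> (6,1)
Segment 4: (6,1) -> (2,1)
Segment 5: (2,1) -> (0,1)
Segment 6: (0,1) -> (6,1)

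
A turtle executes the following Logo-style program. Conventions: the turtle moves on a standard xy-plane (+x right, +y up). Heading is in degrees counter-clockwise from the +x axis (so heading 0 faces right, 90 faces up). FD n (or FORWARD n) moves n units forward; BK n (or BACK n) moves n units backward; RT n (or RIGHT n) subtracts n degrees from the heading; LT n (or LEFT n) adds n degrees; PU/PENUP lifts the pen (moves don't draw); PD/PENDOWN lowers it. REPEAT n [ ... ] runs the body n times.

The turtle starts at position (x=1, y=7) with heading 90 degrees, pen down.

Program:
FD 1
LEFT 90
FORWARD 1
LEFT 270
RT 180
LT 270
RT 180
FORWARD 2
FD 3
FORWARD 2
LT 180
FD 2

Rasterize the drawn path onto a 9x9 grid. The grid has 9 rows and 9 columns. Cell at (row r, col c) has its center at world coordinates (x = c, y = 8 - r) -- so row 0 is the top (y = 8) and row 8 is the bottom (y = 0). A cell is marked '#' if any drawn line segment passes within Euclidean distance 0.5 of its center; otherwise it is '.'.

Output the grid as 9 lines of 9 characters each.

Answer: ########.
.#.......
.........
.........
.........
.........
.........
.........
.........

Derivation:
Segment 0: (1,7) -> (1,8)
Segment 1: (1,8) -> (0,8)
Segment 2: (0,8) -> (2,8)
Segment 3: (2,8) -> (5,8)
Segment 4: (5,8) -> (7,8)
Segment 5: (7,8) -> (5,8)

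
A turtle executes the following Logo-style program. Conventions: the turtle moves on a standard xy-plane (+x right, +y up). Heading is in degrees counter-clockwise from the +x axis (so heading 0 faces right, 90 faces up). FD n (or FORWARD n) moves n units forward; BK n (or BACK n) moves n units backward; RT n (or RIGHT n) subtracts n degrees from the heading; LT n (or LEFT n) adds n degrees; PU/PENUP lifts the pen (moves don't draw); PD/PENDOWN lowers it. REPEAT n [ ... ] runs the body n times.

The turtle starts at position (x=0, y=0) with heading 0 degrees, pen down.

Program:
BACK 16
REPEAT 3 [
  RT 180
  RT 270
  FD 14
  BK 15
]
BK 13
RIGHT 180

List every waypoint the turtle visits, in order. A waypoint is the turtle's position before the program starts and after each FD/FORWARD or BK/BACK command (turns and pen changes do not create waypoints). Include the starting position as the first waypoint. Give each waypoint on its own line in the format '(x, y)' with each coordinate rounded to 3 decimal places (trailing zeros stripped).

Answer: (0, 0)
(-16, 0)
(-16, -14)
(-16, 1)
(-30, 1)
(-15, 1)
(-15, 15)
(-15, 0)
(-15, -13)

Derivation:
Executing turtle program step by step:
Start: pos=(0,0), heading=0, pen down
BK 16: (0,0) -> (-16,0) [heading=0, draw]
REPEAT 3 [
  -- iteration 1/3 --
  RT 180: heading 0 -> 180
  RT 270: heading 180 -> 270
  FD 14: (-16,0) -> (-16,-14) [heading=270, draw]
  BK 15: (-16,-14) -> (-16,1) [heading=270, draw]
  -- iteration 2/3 --
  RT 180: heading 270 -> 90
  RT 270: heading 90 -> 180
  FD 14: (-16,1) -> (-30,1) [heading=180, draw]
  BK 15: (-30,1) -> (-15,1) [heading=180, draw]
  -- iteration 3/3 --
  RT 180: heading 180 -> 0
  RT 270: heading 0 -> 90
  FD 14: (-15,1) -> (-15,15) [heading=90, draw]
  BK 15: (-15,15) -> (-15,0) [heading=90, draw]
]
BK 13: (-15,0) -> (-15,-13) [heading=90, draw]
RT 180: heading 90 -> 270
Final: pos=(-15,-13), heading=270, 8 segment(s) drawn
Waypoints (9 total):
(0, 0)
(-16, 0)
(-16, -14)
(-16, 1)
(-30, 1)
(-15, 1)
(-15, 15)
(-15, 0)
(-15, -13)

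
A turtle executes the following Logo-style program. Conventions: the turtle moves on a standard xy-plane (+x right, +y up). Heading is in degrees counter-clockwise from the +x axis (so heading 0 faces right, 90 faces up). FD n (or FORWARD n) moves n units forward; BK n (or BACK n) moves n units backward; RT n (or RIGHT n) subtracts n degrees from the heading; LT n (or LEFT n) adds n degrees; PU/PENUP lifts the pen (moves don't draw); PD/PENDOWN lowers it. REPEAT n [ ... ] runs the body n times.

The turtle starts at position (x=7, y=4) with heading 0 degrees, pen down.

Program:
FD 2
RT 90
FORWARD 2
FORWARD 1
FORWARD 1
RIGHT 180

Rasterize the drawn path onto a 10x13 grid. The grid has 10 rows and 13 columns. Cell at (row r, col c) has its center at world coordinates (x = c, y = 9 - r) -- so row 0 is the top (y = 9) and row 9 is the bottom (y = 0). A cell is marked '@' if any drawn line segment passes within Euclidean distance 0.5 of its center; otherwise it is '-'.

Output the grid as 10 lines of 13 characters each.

Answer: -------------
-------------
-------------
-------------
-------------
-------@@@---
---------@---
---------@---
---------@---
---------@---

Derivation:
Segment 0: (7,4) -> (9,4)
Segment 1: (9,4) -> (9,2)
Segment 2: (9,2) -> (9,1)
Segment 3: (9,1) -> (9,0)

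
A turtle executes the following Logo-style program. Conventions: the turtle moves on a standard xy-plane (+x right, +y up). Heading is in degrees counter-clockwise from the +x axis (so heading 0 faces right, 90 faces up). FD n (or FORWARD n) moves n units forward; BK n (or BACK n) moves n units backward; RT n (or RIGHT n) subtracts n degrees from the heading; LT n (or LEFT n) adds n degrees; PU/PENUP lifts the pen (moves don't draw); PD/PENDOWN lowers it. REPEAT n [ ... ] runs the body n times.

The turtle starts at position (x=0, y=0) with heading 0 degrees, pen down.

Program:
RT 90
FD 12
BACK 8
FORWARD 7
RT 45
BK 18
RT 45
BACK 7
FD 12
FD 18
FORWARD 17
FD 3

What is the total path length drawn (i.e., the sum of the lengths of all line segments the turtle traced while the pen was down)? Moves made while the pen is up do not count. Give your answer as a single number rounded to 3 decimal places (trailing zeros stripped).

Executing turtle program step by step:
Start: pos=(0,0), heading=0, pen down
RT 90: heading 0 -> 270
FD 12: (0,0) -> (0,-12) [heading=270, draw]
BK 8: (0,-12) -> (0,-4) [heading=270, draw]
FD 7: (0,-4) -> (0,-11) [heading=270, draw]
RT 45: heading 270 -> 225
BK 18: (0,-11) -> (12.728,1.728) [heading=225, draw]
RT 45: heading 225 -> 180
BK 7: (12.728,1.728) -> (19.728,1.728) [heading=180, draw]
FD 12: (19.728,1.728) -> (7.728,1.728) [heading=180, draw]
FD 18: (7.728,1.728) -> (-10.272,1.728) [heading=180, draw]
FD 17: (-10.272,1.728) -> (-27.272,1.728) [heading=180, draw]
FD 3: (-27.272,1.728) -> (-30.272,1.728) [heading=180, draw]
Final: pos=(-30.272,1.728), heading=180, 9 segment(s) drawn

Segment lengths:
  seg 1: (0,0) -> (0,-12), length = 12
  seg 2: (0,-12) -> (0,-4), length = 8
  seg 3: (0,-4) -> (0,-11), length = 7
  seg 4: (0,-11) -> (12.728,1.728), length = 18
  seg 5: (12.728,1.728) -> (19.728,1.728), length = 7
  seg 6: (19.728,1.728) -> (7.728,1.728), length = 12
  seg 7: (7.728,1.728) -> (-10.272,1.728), length = 18
  seg 8: (-10.272,1.728) -> (-27.272,1.728), length = 17
  seg 9: (-27.272,1.728) -> (-30.272,1.728), length = 3
Total = 102

Answer: 102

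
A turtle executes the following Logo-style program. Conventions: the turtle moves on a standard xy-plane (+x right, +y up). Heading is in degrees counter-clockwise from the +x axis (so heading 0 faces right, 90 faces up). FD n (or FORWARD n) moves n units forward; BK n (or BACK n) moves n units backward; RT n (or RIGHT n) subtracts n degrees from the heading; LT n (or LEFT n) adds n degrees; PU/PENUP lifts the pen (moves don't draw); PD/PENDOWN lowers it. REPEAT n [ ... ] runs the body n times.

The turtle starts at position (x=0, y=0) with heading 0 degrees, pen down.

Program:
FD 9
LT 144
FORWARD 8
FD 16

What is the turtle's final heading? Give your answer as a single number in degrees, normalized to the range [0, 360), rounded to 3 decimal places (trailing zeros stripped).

Answer: 144

Derivation:
Executing turtle program step by step:
Start: pos=(0,0), heading=0, pen down
FD 9: (0,0) -> (9,0) [heading=0, draw]
LT 144: heading 0 -> 144
FD 8: (9,0) -> (2.528,4.702) [heading=144, draw]
FD 16: (2.528,4.702) -> (-10.416,14.107) [heading=144, draw]
Final: pos=(-10.416,14.107), heading=144, 3 segment(s) drawn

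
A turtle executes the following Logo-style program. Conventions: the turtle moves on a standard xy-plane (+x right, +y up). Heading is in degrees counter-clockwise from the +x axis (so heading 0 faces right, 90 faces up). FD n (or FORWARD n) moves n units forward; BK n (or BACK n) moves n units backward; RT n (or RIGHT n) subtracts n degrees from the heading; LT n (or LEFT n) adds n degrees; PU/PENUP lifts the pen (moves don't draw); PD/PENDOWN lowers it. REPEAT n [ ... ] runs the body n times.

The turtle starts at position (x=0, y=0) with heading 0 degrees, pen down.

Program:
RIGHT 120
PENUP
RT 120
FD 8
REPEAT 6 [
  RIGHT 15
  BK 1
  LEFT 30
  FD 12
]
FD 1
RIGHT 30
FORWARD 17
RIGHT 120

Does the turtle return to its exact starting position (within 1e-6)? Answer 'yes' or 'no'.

Answer: no

Derivation:
Executing turtle program step by step:
Start: pos=(0,0), heading=0, pen down
RT 120: heading 0 -> 240
PU: pen up
RT 120: heading 240 -> 120
FD 8: (0,0) -> (-4,6.928) [heading=120, move]
REPEAT 6 [
  -- iteration 1/6 --
  RT 15: heading 120 -> 105
  BK 1: (-4,6.928) -> (-3.741,5.962) [heading=105, move]
  LT 30: heading 105 -> 135
  FD 12: (-3.741,5.962) -> (-12.226,14.448) [heading=135, move]
  -- iteration 2/6 --
  RT 15: heading 135 -> 120
  BK 1: (-12.226,14.448) -> (-11.726,13.582) [heading=120, move]
  LT 30: heading 120 -> 150
  FD 12: (-11.726,13.582) -> (-22.119,19.582) [heading=150, move]
  -- iteration 3/6 --
  RT 15: heading 150 -> 135
  BK 1: (-22.119,19.582) -> (-21.412,18.874) [heading=135, move]
  LT 30: heading 135 -> 165
  FD 12: (-21.412,18.874) -> (-33.003,21.98) [heading=165, move]
  -- iteration 4/6 --
  RT 15: heading 165 -> 150
  BK 1: (-33.003,21.98) -> (-32.137,21.48) [heading=150, move]
  LT 30: heading 150 -> 180
  FD 12: (-32.137,21.48) -> (-44.137,21.48) [heading=180, move]
  -- iteration 5/6 --
  RT 15: heading 180 -> 165
  BK 1: (-44.137,21.48) -> (-43.171,21.221) [heading=165, move]
  LT 30: heading 165 -> 195
  FD 12: (-43.171,21.221) -> (-54.762,18.116) [heading=195, move]
  -- iteration 6/6 --
  RT 15: heading 195 -> 180
  BK 1: (-54.762,18.116) -> (-53.762,18.116) [heading=180, move]
  LT 30: heading 180 -> 210
  FD 12: (-53.762,18.116) -> (-64.154,12.116) [heading=210, move]
]
FD 1: (-64.154,12.116) -> (-65.02,11.616) [heading=210, move]
RT 30: heading 210 -> 180
FD 17: (-65.02,11.616) -> (-82.02,11.616) [heading=180, move]
RT 120: heading 180 -> 60
Final: pos=(-82.02,11.616), heading=60, 0 segment(s) drawn

Start position: (0, 0)
Final position: (-82.02, 11.616)
Distance = 82.839; >= 1e-6 -> NOT closed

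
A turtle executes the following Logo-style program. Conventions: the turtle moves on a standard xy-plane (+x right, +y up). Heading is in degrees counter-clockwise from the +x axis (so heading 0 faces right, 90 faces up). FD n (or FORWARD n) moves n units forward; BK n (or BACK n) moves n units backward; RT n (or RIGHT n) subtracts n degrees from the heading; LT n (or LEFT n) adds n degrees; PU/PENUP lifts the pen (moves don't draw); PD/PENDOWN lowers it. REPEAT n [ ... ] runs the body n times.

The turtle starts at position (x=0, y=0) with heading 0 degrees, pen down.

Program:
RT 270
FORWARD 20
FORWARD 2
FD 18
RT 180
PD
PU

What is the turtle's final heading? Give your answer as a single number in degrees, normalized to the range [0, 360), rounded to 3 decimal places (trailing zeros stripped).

Executing turtle program step by step:
Start: pos=(0,0), heading=0, pen down
RT 270: heading 0 -> 90
FD 20: (0,0) -> (0,20) [heading=90, draw]
FD 2: (0,20) -> (0,22) [heading=90, draw]
FD 18: (0,22) -> (0,40) [heading=90, draw]
RT 180: heading 90 -> 270
PD: pen down
PU: pen up
Final: pos=(0,40), heading=270, 3 segment(s) drawn

Answer: 270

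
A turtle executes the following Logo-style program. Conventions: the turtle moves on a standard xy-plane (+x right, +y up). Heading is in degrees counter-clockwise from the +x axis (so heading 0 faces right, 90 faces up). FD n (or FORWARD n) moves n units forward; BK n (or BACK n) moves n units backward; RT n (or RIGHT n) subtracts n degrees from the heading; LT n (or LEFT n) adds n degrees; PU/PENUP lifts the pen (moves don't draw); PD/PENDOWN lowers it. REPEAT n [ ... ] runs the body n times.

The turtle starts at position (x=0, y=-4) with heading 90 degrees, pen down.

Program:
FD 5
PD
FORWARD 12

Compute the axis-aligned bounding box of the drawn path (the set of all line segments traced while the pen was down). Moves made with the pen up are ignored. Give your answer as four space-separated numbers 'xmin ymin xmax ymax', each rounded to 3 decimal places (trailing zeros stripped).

Answer: 0 -4 0 13

Derivation:
Executing turtle program step by step:
Start: pos=(0,-4), heading=90, pen down
FD 5: (0,-4) -> (0,1) [heading=90, draw]
PD: pen down
FD 12: (0,1) -> (0,13) [heading=90, draw]
Final: pos=(0,13), heading=90, 2 segment(s) drawn

Segment endpoints: x in {0, 0, 0}, y in {-4, 1, 13}
xmin=0, ymin=-4, xmax=0, ymax=13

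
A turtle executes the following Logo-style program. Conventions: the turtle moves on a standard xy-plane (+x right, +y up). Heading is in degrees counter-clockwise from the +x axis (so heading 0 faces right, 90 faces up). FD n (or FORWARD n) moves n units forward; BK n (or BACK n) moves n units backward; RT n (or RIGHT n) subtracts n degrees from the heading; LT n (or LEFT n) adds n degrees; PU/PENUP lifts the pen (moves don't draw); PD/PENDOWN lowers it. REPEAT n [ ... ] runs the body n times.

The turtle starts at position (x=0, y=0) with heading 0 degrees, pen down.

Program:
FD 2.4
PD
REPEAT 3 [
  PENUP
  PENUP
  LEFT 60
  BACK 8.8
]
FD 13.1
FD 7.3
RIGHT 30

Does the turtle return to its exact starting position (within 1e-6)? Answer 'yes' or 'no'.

Executing turtle program step by step:
Start: pos=(0,0), heading=0, pen down
FD 2.4: (0,0) -> (2.4,0) [heading=0, draw]
PD: pen down
REPEAT 3 [
  -- iteration 1/3 --
  PU: pen up
  PU: pen up
  LT 60: heading 0 -> 60
  BK 8.8: (2.4,0) -> (-2,-7.621) [heading=60, move]
  -- iteration 2/3 --
  PU: pen up
  PU: pen up
  LT 60: heading 60 -> 120
  BK 8.8: (-2,-7.621) -> (2.4,-15.242) [heading=120, move]
  -- iteration 3/3 --
  PU: pen up
  PU: pen up
  LT 60: heading 120 -> 180
  BK 8.8: (2.4,-15.242) -> (11.2,-15.242) [heading=180, move]
]
FD 13.1: (11.2,-15.242) -> (-1.9,-15.242) [heading=180, move]
FD 7.3: (-1.9,-15.242) -> (-9.2,-15.242) [heading=180, move]
RT 30: heading 180 -> 150
Final: pos=(-9.2,-15.242), heading=150, 1 segment(s) drawn

Start position: (0, 0)
Final position: (-9.2, -15.242)
Distance = 17.803; >= 1e-6 -> NOT closed

Answer: no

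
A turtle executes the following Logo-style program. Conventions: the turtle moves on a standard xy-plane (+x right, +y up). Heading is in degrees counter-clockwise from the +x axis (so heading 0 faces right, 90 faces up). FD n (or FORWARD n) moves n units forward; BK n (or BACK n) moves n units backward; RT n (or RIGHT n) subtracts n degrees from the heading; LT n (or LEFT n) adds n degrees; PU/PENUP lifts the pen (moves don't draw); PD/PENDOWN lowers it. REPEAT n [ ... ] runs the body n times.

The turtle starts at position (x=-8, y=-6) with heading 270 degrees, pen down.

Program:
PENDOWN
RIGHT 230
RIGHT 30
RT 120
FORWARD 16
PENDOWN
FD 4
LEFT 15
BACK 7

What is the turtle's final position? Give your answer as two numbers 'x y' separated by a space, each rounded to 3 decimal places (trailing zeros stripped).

Executing turtle program step by step:
Start: pos=(-8,-6), heading=270, pen down
PD: pen down
RT 230: heading 270 -> 40
RT 30: heading 40 -> 10
RT 120: heading 10 -> 250
FD 16: (-8,-6) -> (-13.472,-21.035) [heading=250, draw]
PD: pen down
FD 4: (-13.472,-21.035) -> (-14.84,-24.794) [heading=250, draw]
LT 15: heading 250 -> 265
BK 7: (-14.84,-24.794) -> (-14.23,-17.82) [heading=265, draw]
Final: pos=(-14.23,-17.82), heading=265, 3 segment(s) drawn

Answer: -14.23 -17.82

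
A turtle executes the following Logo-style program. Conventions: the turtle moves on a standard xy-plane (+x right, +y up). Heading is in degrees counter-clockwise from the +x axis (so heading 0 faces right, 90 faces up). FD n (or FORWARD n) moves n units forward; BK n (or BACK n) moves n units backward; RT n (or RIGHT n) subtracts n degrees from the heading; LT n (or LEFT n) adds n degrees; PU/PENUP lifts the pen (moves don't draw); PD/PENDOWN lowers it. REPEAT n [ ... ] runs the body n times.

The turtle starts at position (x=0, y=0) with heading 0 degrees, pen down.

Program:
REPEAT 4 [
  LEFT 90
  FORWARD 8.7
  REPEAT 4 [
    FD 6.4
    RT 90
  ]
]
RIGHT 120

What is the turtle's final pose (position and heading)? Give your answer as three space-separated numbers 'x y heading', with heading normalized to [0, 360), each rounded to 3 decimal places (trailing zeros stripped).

Executing turtle program step by step:
Start: pos=(0,0), heading=0, pen down
REPEAT 4 [
  -- iteration 1/4 --
  LT 90: heading 0 -> 90
  FD 8.7: (0,0) -> (0,8.7) [heading=90, draw]
  REPEAT 4 [
    -- iteration 1/4 --
    FD 6.4: (0,8.7) -> (0,15.1) [heading=90, draw]
    RT 90: heading 90 -> 0
    -- iteration 2/4 --
    FD 6.4: (0,15.1) -> (6.4,15.1) [heading=0, draw]
    RT 90: heading 0 -> 270
    -- iteration 3/4 --
    FD 6.4: (6.4,15.1) -> (6.4,8.7) [heading=270, draw]
    RT 90: heading 270 -> 180
    -- iteration 4/4 --
    FD 6.4: (6.4,8.7) -> (0,8.7) [heading=180, draw]
    RT 90: heading 180 -> 90
  ]
  -- iteration 2/4 --
  LT 90: heading 90 -> 180
  FD 8.7: (0,8.7) -> (-8.7,8.7) [heading=180, draw]
  REPEAT 4 [
    -- iteration 1/4 --
    FD 6.4: (-8.7,8.7) -> (-15.1,8.7) [heading=180, draw]
    RT 90: heading 180 -> 90
    -- iteration 2/4 --
    FD 6.4: (-15.1,8.7) -> (-15.1,15.1) [heading=90, draw]
    RT 90: heading 90 -> 0
    -- iteration 3/4 --
    FD 6.4: (-15.1,15.1) -> (-8.7,15.1) [heading=0, draw]
    RT 90: heading 0 -> 270
    -- iteration 4/4 --
    FD 6.4: (-8.7,15.1) -> (-8.7,8.7) [heading=270, draw]
    RT 90: heading 270 -> 180
  ]
  -- iteration 3/4 --
  LT 90: heading 180 -> 270
  FD 8.7: (-8.7,8.7) -> (-8.7,0) [heading=270, draw]
  REPEAT 4 [
    -- iteration 1/4 --
    FD 6.4: (-8.7,0) -> (-8.7,-6.4) [heading=270, draw]
    RT 90: heading 270 -> 180
    -- iteration 2/4 --
    FD 6.4: (-8.7,-6.4) -> (-15.1,-6.4) [heading=180, draw]
    RT 90: heading 180 -> 90
    -- iteration 3/4 --
    FD 6.4: (-15.1,-6.4) -> (-15.1,0) [heading=90, draw]
    RT 90: heading 90 -> 0
    -- iteration 4/4 --
    FD 6.4: (-15.1,0) -> (-8.7,0) [heading=0, draw]
    RT 90: heading 0 -> 270
  ]
  -- iteration 4/4 --
  LT 90: heading 270 -> 0
  FD 8.7: (-8.7,0) -> (0,0) [heading=0, draw]
  REPEAT 4 [
    -- iteration 1/4 --
    FD 6.4: (0,0) -> (6.4,0) [heading=0, draw]
    RT 90: heading 0 -> 270
    -- iteration 2/4 --
    FD 6.4: (6.4,0) -> (6.4,-6.4) [heading=270, draw]
    RT 90: heading 270 -> 180
    -- iteration 3/4 --
    FD 6.4: (6.4,-6.4) -> (0,-6.4) [heading=180, draw]
    RT 90: heading 180 -> 90
    -- iteration 4/4 --
    FD 6.4: (0,-6.4) -> (0,0) [heading=90, draw]
    RT 90: heading 90 -> 0
  ]
]
RT 120: heading 0 -> 240
Final: pos=(0,0), heading=240, 20 segment(s) drawn

Answer: 0 0 240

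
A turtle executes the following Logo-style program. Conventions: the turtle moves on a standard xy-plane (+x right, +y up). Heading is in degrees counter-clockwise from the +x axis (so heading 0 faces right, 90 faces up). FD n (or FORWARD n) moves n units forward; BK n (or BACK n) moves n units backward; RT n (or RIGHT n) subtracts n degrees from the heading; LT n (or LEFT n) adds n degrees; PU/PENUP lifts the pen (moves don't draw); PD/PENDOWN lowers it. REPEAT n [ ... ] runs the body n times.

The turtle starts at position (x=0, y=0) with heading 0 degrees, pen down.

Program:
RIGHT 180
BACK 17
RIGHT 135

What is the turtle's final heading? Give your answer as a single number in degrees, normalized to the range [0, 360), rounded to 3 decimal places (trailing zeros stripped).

Executing turtle program step by step:
Start: pos=(0,0), heading=0, pen down
RT 180: heading 0 -> 180
BK 17: (0,0) -> (17,0) [heading=180, draw]
RT 135: heading 180 -> 45
Final: pos=(17,0), heading=45, 1 segment(s) drawn

Answer: 45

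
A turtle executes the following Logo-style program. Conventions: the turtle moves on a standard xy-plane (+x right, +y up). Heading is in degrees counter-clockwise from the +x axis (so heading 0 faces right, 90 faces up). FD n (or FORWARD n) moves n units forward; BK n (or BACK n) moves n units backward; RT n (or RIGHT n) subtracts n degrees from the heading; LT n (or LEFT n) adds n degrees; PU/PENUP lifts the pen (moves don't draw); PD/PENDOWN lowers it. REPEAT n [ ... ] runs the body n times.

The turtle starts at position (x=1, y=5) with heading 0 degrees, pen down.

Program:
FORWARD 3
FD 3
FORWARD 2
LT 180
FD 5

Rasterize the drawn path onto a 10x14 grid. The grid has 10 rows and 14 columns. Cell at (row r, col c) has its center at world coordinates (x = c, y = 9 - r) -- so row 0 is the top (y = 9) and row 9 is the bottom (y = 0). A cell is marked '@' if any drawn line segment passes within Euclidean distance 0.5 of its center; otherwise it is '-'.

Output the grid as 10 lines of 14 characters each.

Answer: --------------
--------------
--------------
--------------
-@@@@@@@@@----
--------------
--------------
--------------
--------------
--------------

Derivation:
Segment 0: (1,5) -> (4,5)
Segment 1: (4,5) -> (7,5)
Segment 2: (7,5) -> (9,5)
Segment 3: (9,5) -> (4,5)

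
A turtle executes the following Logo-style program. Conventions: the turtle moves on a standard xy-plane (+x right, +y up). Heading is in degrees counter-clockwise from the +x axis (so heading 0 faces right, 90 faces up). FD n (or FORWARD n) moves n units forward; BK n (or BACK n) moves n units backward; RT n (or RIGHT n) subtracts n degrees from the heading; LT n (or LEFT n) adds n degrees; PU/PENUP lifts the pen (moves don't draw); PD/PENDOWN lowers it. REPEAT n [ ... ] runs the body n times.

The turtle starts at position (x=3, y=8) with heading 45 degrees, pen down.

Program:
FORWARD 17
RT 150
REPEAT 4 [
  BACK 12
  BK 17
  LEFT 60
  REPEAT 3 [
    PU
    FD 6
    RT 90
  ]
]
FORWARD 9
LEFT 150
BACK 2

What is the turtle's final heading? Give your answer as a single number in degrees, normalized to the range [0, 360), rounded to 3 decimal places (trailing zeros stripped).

Answer: 285

Derivation:
Executing turtle program step by step:
Start: pos=(3,8), heading=45, pen down
FD 17: (3,8) -> (15.021,20.021) [heading=45, draw]
RT 150: heading 45 -> 255
REPEAT 4 [
  -- iteration 1/4 --
  BK 12: (15.021,20.021) -> (18.127,31.612) [heading=255, draw]
  BK 17: (18.127,31.612) -> (22.527,48.033) [heading=255, draw]
  LT 60: heading 255 -> 315
  REPEAT 3 [
    -- iteration 1/3 --
    PU: pen up
    FD 6: (22.527,48.033) -> (26.769,43.79) [heading=315, move]
    RT 90: heading 315 -> 225
    -- iteration 2/3 --
    PU: pen up
    FD 6: (26.769,43.79) -> (22.527,39.547) [heading=225, move]
    RT 90: heading 225 -> 135
    -- iteration 3/3 --
    PU: pen up
    FD 6: (22.527,39.547) -> (18.284,43.79) [heading=135, move]
    RT 90: heading 135 -> 45
  ]
  -- iteration 2/4 --
  BK 12: (18.284,43.79) -> (9.799,35.305) [heading=45, move]
  BK 17: (9.799,35.305) -> (-2.222,23.284) [heading=45, move]
  LT 60: heading 45 -> 105
  REPEAT 3 [
    -- iteration 1/3 --
    PU: pen up
    FD 6: (-2.222,23.284) -> (-3.775,29.079) [heading=105, move]
    RT 90: heading 105 -> 15
    -- iteration 2/3 --
    PU: pen up
    FD 6: (-3.775,29.079) -> (2.02,30.632) [heading=15, move]
    RT 90: heading 15 -> 285
    -- iteration 3/3 --
    PU: pen up
    FD 6: (2.02,30.632) -> (3.573,24.837) [heading=285, move]
    RT 90: heading 285 -> 195
  ]
  -- iteration 3/4 --
  BK 12: (3.573,24.837) -> (15.164,27.943) [heading=195, move]
  BK 17: (15.164,27.943) -> (31.585,32.343) [heading=195, move]
  LT 60: heading 195 -> 255
  REPEAT 3 [
    -- iteration 1/3 --
    PU: pen up
    FD 6: (31.585,32.343) -> (30.032,26.547) [heading=255, move]
    RT 90: heading 255 -> 165
    -- iteration 2/3 --
    PU: pen up
    FD 6: (30.032,26.547) -> (24.237,28.1) [heading=165, move]
    RT 90: heading 165 -> 75
    -- iteration 3/3 --
    PU: pen up
    FD 6: (24.237,28.1) -> (25.79,33.896) [heading=75, move]
    RT 90: heading 75 -> 345
  ]
  -- iteration 4/4 --
  BK 12: (25.79,33.896) -> (14.199,37.001) [heading=345, move]
  BK 17: (14.199,37.001) -> (-2.222,41.401) [heading=345, move]
  LT 60: heading 345 -> 45
  REPEAT 3 [
    -- iteration 1/3 --
    PU: pen up
    FD 6: (-2.222,41.401) -> (2.02,45.644) [heading=45, move]
    RT 90: heading 45 -> 315
    -- iteration 2/3 --
    PU: pen up
    FD 6: (2.02,45.644) -> (6.263,41.401) [heading=315, move]
    RT 90: heading 315 -> 225
    -- iteration 3/3 --
    PU: pen up
    FD 6: (6.263,41.401) -> (2.02,37.159) [heading=225, move]
    RT 90: heading 225 -> 135
  ]
]
FD 9: (2.02,37.159) -> (-4.343,43.523) [heading=135, move]
LT 150: heading 135 -> 285
BK 2: (-4.343,43.523) -> (-4.861,45.454) [heading=285, move]
Final: pos=(-4.861,45.454), heading=285, 3 segment(s) drawn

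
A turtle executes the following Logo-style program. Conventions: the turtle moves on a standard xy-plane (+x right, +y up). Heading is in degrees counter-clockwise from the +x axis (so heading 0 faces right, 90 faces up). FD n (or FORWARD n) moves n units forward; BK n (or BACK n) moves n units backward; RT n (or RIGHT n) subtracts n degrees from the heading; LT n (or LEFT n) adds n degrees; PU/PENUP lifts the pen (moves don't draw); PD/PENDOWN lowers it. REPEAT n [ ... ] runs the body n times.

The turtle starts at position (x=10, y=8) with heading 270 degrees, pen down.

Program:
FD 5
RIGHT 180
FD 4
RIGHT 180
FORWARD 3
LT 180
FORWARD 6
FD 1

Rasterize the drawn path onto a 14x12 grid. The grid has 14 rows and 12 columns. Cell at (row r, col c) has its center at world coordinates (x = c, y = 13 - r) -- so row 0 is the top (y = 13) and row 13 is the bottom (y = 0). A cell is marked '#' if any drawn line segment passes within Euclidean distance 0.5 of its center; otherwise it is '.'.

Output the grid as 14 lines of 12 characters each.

Answer: ............
............
..........#.
..........#.
..........#.
..........#.
..........#.
..........#.
..........#.
..........#.
..........#.
............
............
............

Derivation:
Segment 0: (10,8) -> (10,3)
Segment 1: (10,3) -> (10,7)
Segment 2: (10,7) -> (10,4)
Segment 3: (10,4) -> (10,10)
Segment 4: (10,10) -> (10,11)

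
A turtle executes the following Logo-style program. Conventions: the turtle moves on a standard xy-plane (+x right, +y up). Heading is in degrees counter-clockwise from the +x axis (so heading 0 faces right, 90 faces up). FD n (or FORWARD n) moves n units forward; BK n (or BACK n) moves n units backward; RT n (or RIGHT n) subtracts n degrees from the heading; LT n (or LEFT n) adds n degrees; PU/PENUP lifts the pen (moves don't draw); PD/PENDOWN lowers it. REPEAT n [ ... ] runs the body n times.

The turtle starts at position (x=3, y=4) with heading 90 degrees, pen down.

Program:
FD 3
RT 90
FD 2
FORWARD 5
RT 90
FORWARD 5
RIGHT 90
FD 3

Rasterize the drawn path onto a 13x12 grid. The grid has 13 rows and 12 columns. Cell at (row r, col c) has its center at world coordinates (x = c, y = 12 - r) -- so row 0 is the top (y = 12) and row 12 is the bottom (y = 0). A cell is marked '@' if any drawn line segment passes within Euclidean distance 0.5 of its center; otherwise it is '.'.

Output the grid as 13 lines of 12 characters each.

Segment 0: (3,4) -> (3,7)
Segment 1: (3,7) -> (5,7)
Segment 2: (5,7) -> (10,7)
Segment 3: (10,7) -> (10,2)
Segment 4: (10,2) -> (7,2)

Answer: ............
............
............
............
............
...@@@@@@@@.
...@......@.
...@......@.
...@......@.
..........@.
.......@@@@.
............
............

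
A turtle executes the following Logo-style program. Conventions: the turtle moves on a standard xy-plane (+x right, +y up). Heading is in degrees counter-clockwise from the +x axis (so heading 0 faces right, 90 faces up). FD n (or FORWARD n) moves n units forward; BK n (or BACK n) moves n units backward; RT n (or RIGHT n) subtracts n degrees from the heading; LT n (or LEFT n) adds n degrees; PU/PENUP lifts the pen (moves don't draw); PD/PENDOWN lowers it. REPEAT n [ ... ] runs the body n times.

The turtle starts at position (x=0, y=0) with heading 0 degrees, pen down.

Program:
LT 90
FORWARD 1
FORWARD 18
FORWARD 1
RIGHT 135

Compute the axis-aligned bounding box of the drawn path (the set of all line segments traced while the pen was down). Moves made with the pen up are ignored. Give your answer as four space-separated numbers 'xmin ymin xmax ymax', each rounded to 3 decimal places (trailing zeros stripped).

Executing turtle program step by step:
Start: pos=(0,0), heading=0, pen down
LT 90: heading 0 -> 90
FD 1: (0,0) -> (0,1) [heading=90, draw]
FD 18: (0,1) -> (0,19) [heading=90, draw]
FD 1: (0,19) -> (0,20) [heading=90, draw]
RT 135: heading 90 -> 315
Final: pos=(0,20), heading=315, 3 segment(s) drawn

Segment endpoints: x in {0, 0, 0, 0}, y in {0, 1, 19, 20}
xmin=0, ymin=0, xmax=0, ymax=20

Answer: 0 0 0 20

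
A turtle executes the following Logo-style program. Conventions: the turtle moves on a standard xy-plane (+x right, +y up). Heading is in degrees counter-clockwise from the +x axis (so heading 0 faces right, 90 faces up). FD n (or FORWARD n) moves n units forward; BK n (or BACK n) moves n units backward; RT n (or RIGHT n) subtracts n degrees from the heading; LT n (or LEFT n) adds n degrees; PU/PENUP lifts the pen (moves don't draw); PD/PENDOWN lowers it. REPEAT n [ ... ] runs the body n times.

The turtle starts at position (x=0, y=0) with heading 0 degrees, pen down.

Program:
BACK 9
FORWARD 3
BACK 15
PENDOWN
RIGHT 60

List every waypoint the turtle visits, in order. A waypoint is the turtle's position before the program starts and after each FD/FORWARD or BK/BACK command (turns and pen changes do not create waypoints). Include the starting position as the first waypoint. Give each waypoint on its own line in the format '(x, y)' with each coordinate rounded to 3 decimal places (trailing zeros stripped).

Executing turtle program step by step:
Start: pos=(0,0), heading=0, pen down
BK 9: (0,0) -> (-9,0) [heading=0, draw]
FD 3: (-9,0) -> (-6,0) [heading=0, draw]
BK 15: (-6,0) -> (-21,0) [heading=0, draw]
PD: pen down
RT 60: heading 0 -> 300
Final: pos=(-21,0), heading=300, 3 segment(s) drawn
Waypoints (4 total):
(0, 0)
(-9, 0)
(-6, 0)
(-21, 0)

Answer: (0, 0)
(-9, 0)
(-6, 0)
(-21, 0)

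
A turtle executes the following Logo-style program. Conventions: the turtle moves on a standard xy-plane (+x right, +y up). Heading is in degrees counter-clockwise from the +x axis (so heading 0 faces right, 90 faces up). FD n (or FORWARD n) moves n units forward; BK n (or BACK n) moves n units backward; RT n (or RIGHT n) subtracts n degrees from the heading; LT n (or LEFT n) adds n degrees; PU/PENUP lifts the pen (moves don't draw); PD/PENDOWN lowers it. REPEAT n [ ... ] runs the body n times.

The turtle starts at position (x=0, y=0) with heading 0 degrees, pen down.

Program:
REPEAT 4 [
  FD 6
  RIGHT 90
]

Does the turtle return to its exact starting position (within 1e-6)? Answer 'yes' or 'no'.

Answer: yes

Derivation:
Executing turtle program step by step:
Start: pos=(0,0), heading=0, pen down
REPEAT 4 [
  -- iteration 1/4 --
  FD 6: (0,0) -> (6,0) [heading=0, draw]
  RT 90: heading 0 -> 270
  -- iteration 2/4 --
  FD 6: (6,0) -> (6,-6) [heading=270, draw]
  RT 90: heading 270 -> 180
  -- iteration 3/4 --
  FD 6: (6,-6) -> (0,-6) [heading=180, draw]
  RT 90: heading 180 -> 90
  -- iteration 4/4 --
  FD 6: (0,-6) -> (0,0) [heading=90, draw]
  RT 90: heading 90 -> 0
]
Final: pos=(0,0), heading=0, 4 segment(s) drawn

Start position: (0, 0)
Final position: (0, 0)
Distance = 0; < 1e-6 -> CLOSED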